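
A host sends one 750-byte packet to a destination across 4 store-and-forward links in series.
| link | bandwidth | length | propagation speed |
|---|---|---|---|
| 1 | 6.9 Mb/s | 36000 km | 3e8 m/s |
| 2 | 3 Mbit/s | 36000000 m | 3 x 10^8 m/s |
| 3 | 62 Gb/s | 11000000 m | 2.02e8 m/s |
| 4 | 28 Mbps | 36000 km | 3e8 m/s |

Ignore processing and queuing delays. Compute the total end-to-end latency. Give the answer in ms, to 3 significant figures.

L = 750 × 8 = 6000 bits.
Transmission delays (L/R per hop): 0.869565, 2, 9.67742e-05, 0.214286 ms; sum = 3.08395 ms.
Propagation delays (d/s per hop): 120, 120, 54.4554, 120 ms; sum = 414.455 ms.
End-to-end = 418 ms.

418 ms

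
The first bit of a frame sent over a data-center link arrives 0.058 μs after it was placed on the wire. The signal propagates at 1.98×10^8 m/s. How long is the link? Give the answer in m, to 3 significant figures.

d = s × t_prop = 198000000 × 5.8e-08 = 11.5 m.

11.5 m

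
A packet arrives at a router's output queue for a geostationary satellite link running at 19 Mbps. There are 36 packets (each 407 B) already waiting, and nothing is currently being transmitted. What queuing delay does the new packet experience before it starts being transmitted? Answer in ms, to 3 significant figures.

Each queued packet: L/R = 3256/19000000 = 0.171368 ms.
36 queued → 6.16926 ms.
Queuing delay = 6.17 ms.

6.17 ms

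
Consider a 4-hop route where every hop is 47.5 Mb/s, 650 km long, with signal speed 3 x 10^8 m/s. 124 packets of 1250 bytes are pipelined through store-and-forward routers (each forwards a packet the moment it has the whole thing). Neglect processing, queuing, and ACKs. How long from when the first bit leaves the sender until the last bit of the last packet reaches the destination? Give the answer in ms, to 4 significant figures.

35.40 ms

Per-hop transmission t_tx = L/R = 10000/47500000 = 0.210526 ms.
Per-hop propagation t_prop = 650000/300000000 = 2.16667 ms.
Pipeline fill: first packet needs 4·t_tx to clear all hops; remaining 123 packets each add one t_tx.
Total = (4+124-1)·t_tx + 4·t_prop = 127·0.210526 + 4·2.16667 = 35.40 ms.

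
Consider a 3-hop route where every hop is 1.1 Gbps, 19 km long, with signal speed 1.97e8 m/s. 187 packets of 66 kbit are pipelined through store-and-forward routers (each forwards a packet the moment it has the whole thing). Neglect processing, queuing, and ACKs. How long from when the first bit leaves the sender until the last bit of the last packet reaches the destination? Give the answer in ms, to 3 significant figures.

11.6 ms

Per-hop transmission t_tx = L/R = 66000/1100000000 = 0.06 ms.
Per-hop propagation t_prop = 19000/197000000 = 0.0964467 ms.
Pipeline fill: first packet needs 3·t_tx to clear all hops; remaining 186 packets each add one t_tx.
Total = (3+187-1)·t_tx + 3·t_prop = 189·0.06 + 3·0.0964467 = 11.6 ms.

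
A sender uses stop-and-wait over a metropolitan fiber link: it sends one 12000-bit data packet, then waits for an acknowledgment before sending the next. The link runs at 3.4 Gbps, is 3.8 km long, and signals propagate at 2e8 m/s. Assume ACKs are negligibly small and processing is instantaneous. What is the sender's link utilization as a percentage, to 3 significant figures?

t_tx = L/R = 12000/3400000000 = 3.52941e-06 s.
t_prop = 3800/200000000 = 1.9e-05 s; RTT = 3.8e-05 s.
Cycle = t_tx + RTT = 4.15294e-05 s.
Utilization = t_tx / cycle = 3.52941e-06/4.15294e-05 = 8.50 %.

8.50 %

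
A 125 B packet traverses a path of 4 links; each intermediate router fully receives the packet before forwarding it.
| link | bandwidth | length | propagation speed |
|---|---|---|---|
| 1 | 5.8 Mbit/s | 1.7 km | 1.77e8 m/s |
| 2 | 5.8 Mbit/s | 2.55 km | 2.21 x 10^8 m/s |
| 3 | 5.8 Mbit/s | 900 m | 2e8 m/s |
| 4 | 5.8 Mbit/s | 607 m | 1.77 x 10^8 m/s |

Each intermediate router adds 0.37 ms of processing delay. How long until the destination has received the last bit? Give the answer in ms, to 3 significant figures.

L = 125 × 8 = 1000 bits.
Transmission delay per hop = L/R = 1000/5800000 = 0.172414 ms; 4 hops → 0.689655 ms.
Propagation delays (d/s per hop): 0.00960452, 0.0115385, 0.0045, 0.00342938 ms; sum = 0.0290724 ms.
Processing at 3 router(s): 3 × 0.37 ms = 1.11 ms.
End-to-end = 1.83 ms.

1.83 ms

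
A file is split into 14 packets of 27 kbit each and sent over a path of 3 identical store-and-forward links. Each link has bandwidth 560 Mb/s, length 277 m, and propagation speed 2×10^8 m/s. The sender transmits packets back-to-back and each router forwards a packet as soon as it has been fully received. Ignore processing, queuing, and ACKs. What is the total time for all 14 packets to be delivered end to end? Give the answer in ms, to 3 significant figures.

Per-hop transmission t_tx = L/R = 27000/560000000 = 0.0482143 ms.
Per-hop propagation t_prop = 277/200000000 = 0.001385 ms.
Pipeline fill: first packet needs 3·t_tx to clear all hops; remaining 13 packets each add one t_tx.
Total = (3+14-1)·t_tx + 3·t_prop = 16·0.0482143 + 3·0.001385 = 0.776 ms.

0.776 ms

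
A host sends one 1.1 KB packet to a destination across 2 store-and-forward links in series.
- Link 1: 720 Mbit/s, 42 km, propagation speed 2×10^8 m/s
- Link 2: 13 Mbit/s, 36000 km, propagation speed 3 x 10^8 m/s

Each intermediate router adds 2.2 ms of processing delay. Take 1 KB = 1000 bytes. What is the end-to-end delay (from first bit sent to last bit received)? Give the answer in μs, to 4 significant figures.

123100 μs

L = 8800 bits.
Transmission delays (L/R per hop): 12.2222, 676.923 μs; sum = 689.145 μs.
Propagation delays (d/s per hop): 210, 120000 μs; sum = 120210 μs.
Processing at 1 router(s): 1 × 2.2 ms = 2200 μs.
End-to-end = 123100 μs.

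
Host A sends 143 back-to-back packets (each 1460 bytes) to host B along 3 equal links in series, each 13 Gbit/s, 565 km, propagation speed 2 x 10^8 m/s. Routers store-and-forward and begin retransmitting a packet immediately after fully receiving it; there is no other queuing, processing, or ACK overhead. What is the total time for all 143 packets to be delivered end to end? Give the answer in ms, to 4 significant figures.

Per-hop transmission t_tx = L/R = 11680/13000000000 = 0.000898462 ms.
Per-hop propagation t_prop = 565000/200000000 = 2.825 ms.
Pipeline fill: first packet needs 3·t_tx to clear all hops; remaining 142 packets each add one t_tx.
Total = (3+143-1)·t_tx + 3·t_prop = 145·0.000898462 + 3·2.825 = 8.605 ms.

8.605 ms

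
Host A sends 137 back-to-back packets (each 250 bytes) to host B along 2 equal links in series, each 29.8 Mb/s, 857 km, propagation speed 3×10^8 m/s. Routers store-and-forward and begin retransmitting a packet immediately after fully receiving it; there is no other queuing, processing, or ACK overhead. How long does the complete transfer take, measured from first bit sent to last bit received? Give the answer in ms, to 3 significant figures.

15.0 ms

Per-hop transmission t_tx = L/R = 2000/29800000 = 0.0671141 ms.
Per-hop propagation t_prop = 857000/300000000 = 2.85667 ms.
Pipeline fill: first packet needs 2·t_tx to clear all hops; remaining 136 packets each add one t_tx.
Total = (2+137-1)·t_tx + 2·t_prop = 138·0.0671141 + 2·2.85667 = 15.0 ms.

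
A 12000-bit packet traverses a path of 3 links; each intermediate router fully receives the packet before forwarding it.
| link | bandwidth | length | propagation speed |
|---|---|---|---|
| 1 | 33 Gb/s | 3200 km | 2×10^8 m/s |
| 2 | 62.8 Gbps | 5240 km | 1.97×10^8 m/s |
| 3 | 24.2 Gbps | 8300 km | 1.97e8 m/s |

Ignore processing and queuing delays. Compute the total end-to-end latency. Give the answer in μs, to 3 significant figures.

84700 μs

Transmission delays (L/R per hop): 0.363636, 0.191083, 0.495868 μs; sum = 1.05059 μs.
Propagation delays (d/s per hop): 16000, 26599, 42132 μs; sum = 84731 μs.
End-to-end = 84700 μs.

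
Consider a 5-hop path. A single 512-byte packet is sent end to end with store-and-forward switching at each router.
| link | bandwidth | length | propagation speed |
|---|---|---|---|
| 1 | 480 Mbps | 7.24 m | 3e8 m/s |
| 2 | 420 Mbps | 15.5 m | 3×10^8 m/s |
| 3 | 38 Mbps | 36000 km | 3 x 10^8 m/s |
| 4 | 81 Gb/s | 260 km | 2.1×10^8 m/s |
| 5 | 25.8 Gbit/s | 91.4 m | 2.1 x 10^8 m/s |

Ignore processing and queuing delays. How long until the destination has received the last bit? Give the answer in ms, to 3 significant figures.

121 ms

L = 512 × 8 = 4096 bits.
Transmission delays (L/R per hop): 0.00853333, 0.00975238, 0.107789, 5.05679e-05, 0.00015876 ms; sum = 0.126285 ms.
Propagation delays (d/s per hop): 2.41333e-05, 5.16667e-05, 120, 1.2381, 0.000435238 ms; sum = 121.239 ms.
End-to-end = 121 ms.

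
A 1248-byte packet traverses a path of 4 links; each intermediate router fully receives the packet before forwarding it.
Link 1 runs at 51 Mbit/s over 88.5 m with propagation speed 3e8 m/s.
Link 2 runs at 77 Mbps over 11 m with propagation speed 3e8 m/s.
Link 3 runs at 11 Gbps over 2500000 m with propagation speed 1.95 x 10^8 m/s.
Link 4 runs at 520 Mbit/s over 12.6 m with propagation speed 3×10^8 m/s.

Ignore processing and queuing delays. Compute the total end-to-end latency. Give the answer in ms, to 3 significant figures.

13.2 ms

L = 1248 × 8 = 9984 bits.
Transmission delays (L/R per hop): 0.195765, 0.129662, 0.000907636, 0.0192 ms; sum = 0.345535 ms.
Propagation delays (d/s per hop): 0.000295, 3.66667e-05, 12.8205, 4.2e-05 ms; sum = 12.8209 ms.
End-to-end = 13.2 ms.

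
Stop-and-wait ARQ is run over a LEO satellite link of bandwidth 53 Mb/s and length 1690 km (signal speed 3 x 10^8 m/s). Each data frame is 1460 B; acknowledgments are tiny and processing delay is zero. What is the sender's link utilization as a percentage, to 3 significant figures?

t_tx = L/R = 11680/53000000 = 0.000220377 s.
t_prop = 1690000/300000000 = 0.00563333 s; RTT = 0.0112667 s.
Cycle = t_tx + RTT = 0.011487 s.
Utilization = t_tx / cycle = 0.000220377/0.011487 = 1.92 %.

1.92 %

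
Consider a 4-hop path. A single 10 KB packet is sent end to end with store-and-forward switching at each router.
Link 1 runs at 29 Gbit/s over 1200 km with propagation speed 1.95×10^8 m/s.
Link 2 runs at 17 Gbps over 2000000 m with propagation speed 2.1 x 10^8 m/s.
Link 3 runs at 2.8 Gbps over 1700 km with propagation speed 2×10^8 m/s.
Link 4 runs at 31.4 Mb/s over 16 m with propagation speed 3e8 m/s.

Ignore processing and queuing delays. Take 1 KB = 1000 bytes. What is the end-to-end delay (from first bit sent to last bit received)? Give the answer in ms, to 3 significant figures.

L = 80000 bits.
Transmission delays (L/R per hop): 0.00275862, 0.00470588, 0.0285714, 2.54777 ms; sum = 2.58381 ms.
Propagation delays (d/s per hop): 6.15385, 9.52381, 8.5, 5.33333e-05 ms; sum = 24.1777 ms.
End-to-end = 26.8 ms.

26.8 ms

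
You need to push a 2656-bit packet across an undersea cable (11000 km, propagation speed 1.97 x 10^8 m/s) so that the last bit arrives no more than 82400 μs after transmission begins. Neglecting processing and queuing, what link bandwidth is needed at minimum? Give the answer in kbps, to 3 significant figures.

Propagation delay = 11000000 / 197000000 = 55837.6 μs.
Transmission budget = 82400 − 55837.6 = 26562.4 μs.
R ≥ L / t_tx = 2656 bits / 0.0265624 s = 100 kbps.

100 kbps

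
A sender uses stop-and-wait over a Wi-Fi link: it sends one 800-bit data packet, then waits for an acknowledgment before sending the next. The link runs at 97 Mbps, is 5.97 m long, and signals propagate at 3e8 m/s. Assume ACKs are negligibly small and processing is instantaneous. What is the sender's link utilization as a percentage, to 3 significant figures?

t_tx = L/R = 800/97000000 = 8.24742e-06 s.
t_prop = 5.97/300000000 = 1.99e-08 s; RTT = 3.98e-08 s.
Cycle = t_tx + RTT = 8.28722e-06 s.
Utilization = t_tx / cycle = 8.24742e-06/8.28722e-06 = 99.5 %.

99.5 %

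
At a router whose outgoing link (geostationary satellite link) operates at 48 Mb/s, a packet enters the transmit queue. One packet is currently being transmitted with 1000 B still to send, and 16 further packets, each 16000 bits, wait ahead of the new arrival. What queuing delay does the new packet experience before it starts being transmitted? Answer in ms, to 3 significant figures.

5.50 ms

Each queued packet: L/R = 16000/48000000 = 0.333333 ms.
16 queued → 5.33333 ms.
Plus remaining 8000 bits of current packet: 0.166667 ms.
Queuing delay = 5.50 ms.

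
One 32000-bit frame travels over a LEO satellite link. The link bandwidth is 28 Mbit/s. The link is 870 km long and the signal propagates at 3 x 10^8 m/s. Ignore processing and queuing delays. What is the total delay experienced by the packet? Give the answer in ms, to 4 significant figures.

Transmission delay = L/R = 32000 / 28000000 = 1.14286 ms.
Propagation delay = d/s = 870000 m / 300000000 m/s = 2.9 ms.
Total = 4.043 ms.

4.043 ms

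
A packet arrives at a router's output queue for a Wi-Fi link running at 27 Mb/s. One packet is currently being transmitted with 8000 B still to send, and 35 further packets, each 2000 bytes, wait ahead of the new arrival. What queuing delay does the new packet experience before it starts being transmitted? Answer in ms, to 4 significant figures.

23.11 ms

Each queued packet: L/R = 16000/27000000 = 0.592593 ms.
35 queued → 20.7407 ms.
Plus remaining 64000 bits of current packet: 2.37037 ms.
Queuing delay = 23.11 ms.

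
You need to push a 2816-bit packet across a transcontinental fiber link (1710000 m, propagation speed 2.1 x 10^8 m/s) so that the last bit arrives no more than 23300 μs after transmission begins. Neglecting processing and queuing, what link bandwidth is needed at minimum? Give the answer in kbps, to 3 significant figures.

186 kbps

Propagation delay = 1710000 / 210000000 = 8142.86 μs.
Transmission budget = 23300 − 8142.86 = 15157.1 μs.
R ≥ L / t_tx = 2816 bits / 0.0151571 s = 186 kbps.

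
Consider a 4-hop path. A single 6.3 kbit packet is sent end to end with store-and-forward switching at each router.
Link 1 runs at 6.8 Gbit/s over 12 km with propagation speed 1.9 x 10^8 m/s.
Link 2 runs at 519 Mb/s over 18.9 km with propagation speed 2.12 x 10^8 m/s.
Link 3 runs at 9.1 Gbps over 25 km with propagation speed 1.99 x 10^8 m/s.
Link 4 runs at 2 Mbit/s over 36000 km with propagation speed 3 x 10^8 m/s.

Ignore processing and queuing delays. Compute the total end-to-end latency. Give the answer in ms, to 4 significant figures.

123.4 ms

L = 6300 bits.
Transmission delays (L/R per hop): 0.000926471, 0.0121387, 0.000692308, 3.15 ms; sum = 3.16376 ms.
Propagation delays (d/s per hop): 0.0631579, 0.0891509, 0.125628, 120 ms; sum = 120.278 ms.
End-to-end = 123.4 ms.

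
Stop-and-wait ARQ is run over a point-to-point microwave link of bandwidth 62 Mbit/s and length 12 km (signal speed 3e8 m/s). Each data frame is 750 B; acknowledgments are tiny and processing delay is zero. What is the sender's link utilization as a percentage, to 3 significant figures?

54.7 %

t_tx = L/R = 6000/62000000 = 9.67742e-05 s.
t_prop = 12000/300000000 = 4e-05 s; RTT = 8e-05 s.
Cycle = t_tx + RTT = 0.000176774 s.
Utilization = t_tx / cycle = 9.67742e-05/0.000176774 = 54.7 %.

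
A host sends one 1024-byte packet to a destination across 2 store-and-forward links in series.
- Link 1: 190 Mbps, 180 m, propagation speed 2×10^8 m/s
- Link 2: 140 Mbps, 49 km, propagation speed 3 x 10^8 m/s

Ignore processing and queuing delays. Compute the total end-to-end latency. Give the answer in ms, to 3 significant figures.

L = 1024 × 8 = 8192 bits.
Transmission delays (L/R per hop): 0.0431158, 0.0585143 ms; sum = 0.10163 ms.
Propagation delays (d/s per hop): 0.0009, 0.163333 ms; sum = 0.164233 ms.
End-to-end = 0.266 ms.

0.266 ms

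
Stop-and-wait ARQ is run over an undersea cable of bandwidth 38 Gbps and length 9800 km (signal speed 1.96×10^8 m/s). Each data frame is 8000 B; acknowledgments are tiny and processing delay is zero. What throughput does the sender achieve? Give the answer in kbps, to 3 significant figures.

640 kbps

t_tx = L/R = 64000/38000000000 = 1.68421e-06 s.
t_prop = 9800000/196000000 = 0.05 s; RTT = 0.1 s.
Cycle = t_tx + RTT = 0.100002 s.
Throughput = L / cycle = 64000 / 0.100002 = 640 kbps.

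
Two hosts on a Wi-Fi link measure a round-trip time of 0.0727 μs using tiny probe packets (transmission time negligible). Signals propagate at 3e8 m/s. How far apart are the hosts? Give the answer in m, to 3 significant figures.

10.9 m

One-way propagation = RTT/2 = 0.03635 μs.
d = s × t = 300000000 × 3.635e-08 = 10.9 m.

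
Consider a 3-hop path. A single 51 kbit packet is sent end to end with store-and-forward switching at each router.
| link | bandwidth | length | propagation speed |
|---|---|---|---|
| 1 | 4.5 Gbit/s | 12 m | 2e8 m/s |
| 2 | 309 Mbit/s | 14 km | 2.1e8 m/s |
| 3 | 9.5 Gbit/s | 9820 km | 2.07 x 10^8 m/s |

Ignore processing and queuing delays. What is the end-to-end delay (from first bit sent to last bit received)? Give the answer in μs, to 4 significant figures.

47690 μs

L = 51000 bits.
Transmission delays (L/R per hop): 11.3333, 165.049, 5.36842 μs; sum = 181.75 μs.
Propagation delays (d/s per hop): 0.06, 66.6667, 47439.6 μs; sum = 47506.3 μs.
End-to-end = 47690 μs.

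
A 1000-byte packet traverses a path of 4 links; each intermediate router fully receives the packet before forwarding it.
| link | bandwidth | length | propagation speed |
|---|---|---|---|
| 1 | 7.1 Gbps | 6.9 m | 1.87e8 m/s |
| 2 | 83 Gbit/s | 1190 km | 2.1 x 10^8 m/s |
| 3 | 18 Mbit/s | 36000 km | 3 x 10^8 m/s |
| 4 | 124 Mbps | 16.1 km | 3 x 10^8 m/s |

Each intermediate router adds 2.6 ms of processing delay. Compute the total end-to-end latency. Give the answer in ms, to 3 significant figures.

L = 1000 × 8 = 8000 bits.
Transmission delays (L/R per hop): 0.00112676, 9.63855e-05, 0.444444, 0.0645161 ms; sum = 0.510184 ms.
Propagation delays (d/s per hop): 3.68984e-05, 5.66667, 120, 0.0536667 ms; sum = 125.72 ms.
Processing at 3 router(s): 3 × 2.6 ms = 7.8 ms.
End-to-end = 134 ms.

134 ms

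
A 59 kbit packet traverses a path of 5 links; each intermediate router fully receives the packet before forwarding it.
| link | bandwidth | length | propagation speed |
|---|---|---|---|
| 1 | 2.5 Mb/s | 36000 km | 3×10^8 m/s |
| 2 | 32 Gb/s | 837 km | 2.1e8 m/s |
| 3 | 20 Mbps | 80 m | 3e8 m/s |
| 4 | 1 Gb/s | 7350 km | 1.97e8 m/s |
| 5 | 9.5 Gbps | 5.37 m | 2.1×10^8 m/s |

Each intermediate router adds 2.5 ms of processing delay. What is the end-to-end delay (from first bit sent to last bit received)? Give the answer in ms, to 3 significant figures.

198 ms

L = 59000 bits.
Transmission delays (L/R per hop): 23.6, 0.00184375, 2.95, 0.059, 0.00621053 ms; sum = 26.6171 ms.
Propagation delays (d/s per hop): 120, 3.98571, 0.000266667, 37.3096, 2.55714e-05 ms; sum = 161.296 ms.
Processing at 4 router(s): 4 × 2.5 ms = 10 ms.
End-to-end = 198 ms.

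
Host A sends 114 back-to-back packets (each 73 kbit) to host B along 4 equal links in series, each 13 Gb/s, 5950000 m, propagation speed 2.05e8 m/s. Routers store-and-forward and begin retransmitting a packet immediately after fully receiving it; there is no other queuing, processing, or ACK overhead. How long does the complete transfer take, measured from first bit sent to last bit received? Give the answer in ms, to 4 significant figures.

116.8 ms

Per-hop transmission t_tx = L/R = 73000/13000000000 = 0.00561538 ms.
Per-hop propagation t_prop = 5950000/2.05e+08 = 29.0244 ms.
Pipeline fill: first packet needs 4·t_tx to clear all hops; remaining 113 packets each add one t_tx.
Total = (4+114-1)·t_tx + 4·t_prop = 117·0.00561538 + 4·29.0244 = 116.8 ms.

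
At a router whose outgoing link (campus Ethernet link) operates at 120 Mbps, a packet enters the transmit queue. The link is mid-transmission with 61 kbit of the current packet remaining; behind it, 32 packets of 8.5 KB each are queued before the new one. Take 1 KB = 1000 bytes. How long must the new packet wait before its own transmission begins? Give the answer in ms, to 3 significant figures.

18.6 ms

Each queued packet: L/R = 68000/120000000 = 0.566667 ms.
32 queued → 18.1333 ms.
Plus remaining 61000 bits of current packet: 0.508333 ms.
Queuing delay = 18.6 ms.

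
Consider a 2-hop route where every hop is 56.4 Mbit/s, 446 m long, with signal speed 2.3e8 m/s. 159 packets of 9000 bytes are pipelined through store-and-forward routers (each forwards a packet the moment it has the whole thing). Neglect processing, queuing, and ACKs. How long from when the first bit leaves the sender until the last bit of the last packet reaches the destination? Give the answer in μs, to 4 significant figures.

204300 μs

Per-hop transmission t_tx = L/R = 72000/56400000 = 1276.6 μs.
Per-hop propagation t_prop = 446/2.3e+08 = 1.93913 μs.
Pipeline fill: first packet needs 2·t_tx to clear all hops; remaining 158 packets each add one t_tx.
Total = (2+159-1)·t_tx + 2·t_prop = 160·1276.6 + 2·1.93913 = 204300 μs.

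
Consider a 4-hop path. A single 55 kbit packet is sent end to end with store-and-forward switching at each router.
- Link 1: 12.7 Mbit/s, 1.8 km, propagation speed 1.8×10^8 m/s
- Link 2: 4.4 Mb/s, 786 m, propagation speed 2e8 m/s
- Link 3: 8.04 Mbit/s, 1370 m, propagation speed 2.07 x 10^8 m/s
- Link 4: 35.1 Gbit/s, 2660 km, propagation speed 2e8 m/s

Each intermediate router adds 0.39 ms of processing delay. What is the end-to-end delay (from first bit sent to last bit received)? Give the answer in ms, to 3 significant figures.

38.2 ms

L = 55000 bits.
Transmission delays (L/R per hop): 4.33071, 12.5, 6.8408, 0.00156695 ms; sum = 23.6731 ms.
Propagation delays (d/s per hop): 0.01, 0.00393, 0.00661836, 13.3 ms; sum = 13.3205 ms.
Processing at 3 router(s): 3 × 0.39 ms = 1.17 ms.
End-to-end = 38.2 ms.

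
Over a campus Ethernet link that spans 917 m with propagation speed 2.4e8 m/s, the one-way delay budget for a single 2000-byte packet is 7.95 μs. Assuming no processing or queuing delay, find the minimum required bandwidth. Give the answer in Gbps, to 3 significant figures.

3.87 Gbps

L = 16000 bits.
Propagation delay = 917 / 240000000 = 3.82083 μs.
Transmission budget = 7.95 − 3.82083 = 4.12917 μs.
R ≥ L / t_tx = 16000 bits / 4.12917e-06 s = 3.87 Gbps.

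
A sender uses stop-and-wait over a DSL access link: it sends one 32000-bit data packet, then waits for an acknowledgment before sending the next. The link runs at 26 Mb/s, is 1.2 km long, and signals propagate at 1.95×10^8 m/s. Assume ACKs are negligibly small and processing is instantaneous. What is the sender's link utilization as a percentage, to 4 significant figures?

99.01 %

t_tx = L/R = 32000/26000000 = 0.00123077 s.
t_prop = 1200/195000000 = 6.15385e-06 s; RTT = 1.23077e-05 s.
Cycle = t_tx + RTT = 0.00124308 s.
Utilization = t_tx / cycle = 0.00123077/0.00124308 = 99.01 %.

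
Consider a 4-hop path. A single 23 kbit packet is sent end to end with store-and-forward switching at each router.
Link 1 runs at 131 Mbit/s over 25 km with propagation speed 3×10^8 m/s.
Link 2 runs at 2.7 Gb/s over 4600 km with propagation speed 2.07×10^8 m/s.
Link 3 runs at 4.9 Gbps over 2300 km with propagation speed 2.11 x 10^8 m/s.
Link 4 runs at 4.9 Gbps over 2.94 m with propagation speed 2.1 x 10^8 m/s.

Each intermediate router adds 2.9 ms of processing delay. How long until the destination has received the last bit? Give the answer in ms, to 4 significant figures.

L = 23000 bits.
Transmission delays (L/R per hop): 0.175573, 0.00851852, 0.00469388, 0.00469388 ms; sum = 0.193479 ms.
Propagation delays (d/s per hop): 0.0833333, 22.2222, 10.9005, 1.4e-05 ms; sum = 33.206 ms.
Processing at 3 router(s): 3 × 2.9 ms = 8.7 ms.
End-to-end = 42.10 ms.

42.10 ms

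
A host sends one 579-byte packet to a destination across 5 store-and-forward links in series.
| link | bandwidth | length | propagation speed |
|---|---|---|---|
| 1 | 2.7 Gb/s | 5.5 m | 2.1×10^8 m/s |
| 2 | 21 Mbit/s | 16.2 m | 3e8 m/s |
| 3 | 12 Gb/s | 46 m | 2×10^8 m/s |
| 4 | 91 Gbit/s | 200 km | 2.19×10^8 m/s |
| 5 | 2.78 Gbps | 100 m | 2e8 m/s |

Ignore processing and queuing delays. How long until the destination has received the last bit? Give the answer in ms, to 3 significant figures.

L = 579 × 8 = 4632 bits.
Transmission delays (L/R per hop): 0.00171556, 0.220571, 0.000386, 5.09011e-05, 0.00166619 ms; sum = 0.22439 ms.
Propagation delays (d/s per hop): 2.61905e-05, 5.4e-05, 0.00023, 0.913242, 0.0005 ms; sum = 0.914052 ms.
End-to-end = 1.14 ms.

1.14 ms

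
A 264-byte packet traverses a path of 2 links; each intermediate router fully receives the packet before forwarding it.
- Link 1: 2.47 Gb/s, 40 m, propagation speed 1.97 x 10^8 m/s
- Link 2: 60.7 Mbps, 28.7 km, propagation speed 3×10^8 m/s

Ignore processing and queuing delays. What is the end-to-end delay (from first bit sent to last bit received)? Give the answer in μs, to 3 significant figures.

132 μs

L = 264 × 8 = 2112 bits.
Transmission delays (L/R per hop): 0.855061, 34.7941 μs; sum = 35.6491 μs.
Propagation delays (d/s per hop): 0.203046, 95.6667 μs; sum = 95.8697 μs.
End-to-end = 132 μs.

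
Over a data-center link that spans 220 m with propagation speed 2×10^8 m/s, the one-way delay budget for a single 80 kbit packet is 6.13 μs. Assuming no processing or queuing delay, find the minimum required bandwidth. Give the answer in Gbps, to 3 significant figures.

15.9 Gbps

Propagation delay = 220 / 200000000 = 1.1 μs.
Transmission budget = 6.13 − 1.1 = 5.03 μs.
R ≥ L / t_tx = 80000 bits / 5.03e-06 s = 15.9 Gbps.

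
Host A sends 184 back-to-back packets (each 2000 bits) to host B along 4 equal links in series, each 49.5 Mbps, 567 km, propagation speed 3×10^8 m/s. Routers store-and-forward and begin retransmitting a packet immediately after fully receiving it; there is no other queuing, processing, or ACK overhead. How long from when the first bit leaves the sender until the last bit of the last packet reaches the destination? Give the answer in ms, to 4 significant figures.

15.12 ms

Per-hop transmission t_tx = L/R = 2000/49500000 = 0.040404 ms.
Per-hop propagation t_prop = 567000/300000000 = 1.89 ms.
Pipeline fill: first packet needs 4·t_tx to clear all hops; remaining 183 packets each add one t_tx.
Total = (4+184-1)·t_tx + 4·t_prop = 187·0.040404 + 4·1.89 = 15.12 ms.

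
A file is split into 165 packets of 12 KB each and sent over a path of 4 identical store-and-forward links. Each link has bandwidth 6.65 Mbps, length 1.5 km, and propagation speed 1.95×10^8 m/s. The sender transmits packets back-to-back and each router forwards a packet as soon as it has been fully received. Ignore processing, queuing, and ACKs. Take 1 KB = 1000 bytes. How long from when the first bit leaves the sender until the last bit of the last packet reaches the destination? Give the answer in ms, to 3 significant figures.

Per-hop transmission t_tx = L/R = 96000/6650000 = 14.4361 ms.
Per-hop propagation t_prop = 1500/195000000 = 0.00769231 ms.
Pipeline fill: first packet needs 4·t_tx to clear all hops; remaining 164 packets each add one t_tx.
Total = (4+165-1)·t_tx + 4·t_prop = 168·14.4361 + 4·0.00769231 = 2430 ms.

2430 ms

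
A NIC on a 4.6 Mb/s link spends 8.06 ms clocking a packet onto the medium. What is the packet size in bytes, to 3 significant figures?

4630 bytes

L = R × t_tx = 4600000 b/s × 0.00806 s = 37076 bits.
In bytes: 37076 / 8 = 4630 bytes.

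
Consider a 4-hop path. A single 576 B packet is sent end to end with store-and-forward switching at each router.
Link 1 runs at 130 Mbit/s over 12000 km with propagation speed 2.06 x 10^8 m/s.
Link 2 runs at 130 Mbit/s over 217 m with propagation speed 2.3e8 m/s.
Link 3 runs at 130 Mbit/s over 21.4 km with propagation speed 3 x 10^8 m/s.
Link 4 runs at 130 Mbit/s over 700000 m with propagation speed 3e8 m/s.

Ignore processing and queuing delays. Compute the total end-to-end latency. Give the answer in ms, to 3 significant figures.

60.8 ms

L = 576 × 8 = 4608 bits.
Transmission delay per hop = L/R = 4608/130000000 = 0.0354462 ms; 4 hops → 0.141785 ms.
Propagation delays (d/s per hop): 58.2524, 0.000943478, 0.0713333, 2.33333 ms; sum = 60.658 ms.
End-to-end = 60.8 ms.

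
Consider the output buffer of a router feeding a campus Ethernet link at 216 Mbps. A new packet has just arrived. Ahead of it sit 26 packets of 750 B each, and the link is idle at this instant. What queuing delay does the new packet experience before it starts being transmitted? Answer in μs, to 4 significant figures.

Each queued packet: L/R = 6000/216000000 = 27.7778 μs.
26 queued → 722.222 μs.
Queuing delay = 722.2 μs.

722.2 μs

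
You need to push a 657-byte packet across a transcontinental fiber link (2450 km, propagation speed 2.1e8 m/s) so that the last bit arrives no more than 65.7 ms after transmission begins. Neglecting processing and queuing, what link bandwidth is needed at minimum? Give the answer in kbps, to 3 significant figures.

L = 5256 bits.
Propagation delay = 2450000 / 210000000 = 11.6667 ms.
Transmission budget = 65.7 − 11.6667 = 54.0333 ms.
R ≥ L / t_tx = 5256 bits / 0.0540333 s = 97.3 kbps.

97.3 kbps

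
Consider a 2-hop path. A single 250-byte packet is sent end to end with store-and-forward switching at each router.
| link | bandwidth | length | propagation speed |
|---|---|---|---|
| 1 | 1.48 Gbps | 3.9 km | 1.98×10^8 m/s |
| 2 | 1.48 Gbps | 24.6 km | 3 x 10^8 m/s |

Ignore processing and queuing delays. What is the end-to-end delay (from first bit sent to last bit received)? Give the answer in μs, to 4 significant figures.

104.4 μs

L = 250 × 8 = 2000 bits.
Transmission delay per hop = L/R = 2000/1480000000 = 1.35135 μs; 2 hops → 2.7027 μs.
Propagation delays (d/s per hop): 19.697, 82 μs; sum = 101.697 μs.
End-to-end = 104.4 μs.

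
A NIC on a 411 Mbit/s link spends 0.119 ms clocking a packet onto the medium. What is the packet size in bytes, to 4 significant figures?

L = R × t_tx = 411000000 b/s × 0.000119 s = 48909 bits.
In bytes: 48909 / 8 = 6114 bytes.

6114 bytes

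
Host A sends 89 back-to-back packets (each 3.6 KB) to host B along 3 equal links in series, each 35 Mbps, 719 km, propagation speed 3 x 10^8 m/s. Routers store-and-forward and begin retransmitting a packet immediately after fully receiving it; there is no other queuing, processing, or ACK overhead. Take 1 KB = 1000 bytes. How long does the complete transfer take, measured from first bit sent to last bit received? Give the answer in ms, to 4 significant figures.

Per-hop transmission t_tx = L/R = 28800/35000000 = 0.822857 ms.
Per-hop propagation t_prop = 719000/300000000 = 2.39667 ms.
Pipeline fill: first packet needs 3·t_tx to clear all hops; remaining 88 packets each add one t_tx.
Total = (3+89-1)·t_tx + 3·t_prop = 91·0.822857 + 3·2.39667 = 82.07 ms.

82.07 ms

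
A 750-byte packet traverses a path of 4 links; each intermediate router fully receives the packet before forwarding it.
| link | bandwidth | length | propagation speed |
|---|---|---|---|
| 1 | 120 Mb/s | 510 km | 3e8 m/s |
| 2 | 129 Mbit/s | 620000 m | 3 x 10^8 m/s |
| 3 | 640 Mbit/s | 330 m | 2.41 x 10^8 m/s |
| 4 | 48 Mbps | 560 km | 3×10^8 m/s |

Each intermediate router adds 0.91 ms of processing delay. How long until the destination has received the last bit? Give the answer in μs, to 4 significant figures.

8596 μs

L = 750 × 8 = 6000 bits.
Transmission delays (L/R per hop): 50, 46.5116, 9.375, 125 μs; sum = 230.887 μs.
Propagation delays (d/s per hop): 1700, 2066.67, 1.36929, 1866.67 μs; sum = 5634.7 μs.
Processing at 3 router(s): 3 × 0.91 ms = 2730 μs.
End-to-end = 8596 μs.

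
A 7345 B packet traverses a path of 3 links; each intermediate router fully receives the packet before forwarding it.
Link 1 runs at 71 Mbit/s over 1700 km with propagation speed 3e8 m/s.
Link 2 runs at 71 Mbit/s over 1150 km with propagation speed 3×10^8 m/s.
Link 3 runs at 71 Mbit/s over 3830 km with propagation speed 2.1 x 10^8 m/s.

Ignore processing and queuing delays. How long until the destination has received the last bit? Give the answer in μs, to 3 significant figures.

30200 μs

L = 7345 × 8 = 58760 bits.
Transmission delay per hop = L/R = 58760/71000000 = 827.606 μs; 3 hops → 2482.82 μs.
Propagation delays (d/s per hop): 5666.67, 3833.33, 18238.1 μs; sum = 27738.1 μs.
End-to-end = 30200 μs.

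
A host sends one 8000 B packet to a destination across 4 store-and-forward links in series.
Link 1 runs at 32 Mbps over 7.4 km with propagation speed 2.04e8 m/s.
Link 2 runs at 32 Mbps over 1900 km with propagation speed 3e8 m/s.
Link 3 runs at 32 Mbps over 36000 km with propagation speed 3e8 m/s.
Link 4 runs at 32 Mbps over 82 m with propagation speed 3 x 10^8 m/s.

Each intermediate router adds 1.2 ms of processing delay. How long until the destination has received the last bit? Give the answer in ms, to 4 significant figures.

L = 8000 × 8 = 64000 bits.
Transmission delay per hop = L/R = 64000/32000000 = 2 ms; 4 hops → 8 ms.
Propagation delays (d/s per hop): 0.0362745, 6.33333, 120, 0.000273333 ms; sum = 126.37 ms.
Processing at 3 router(s): 3 × 1.2 ms = 3.6 ms.
End-to-end = 138.0 ms.

138.0 ms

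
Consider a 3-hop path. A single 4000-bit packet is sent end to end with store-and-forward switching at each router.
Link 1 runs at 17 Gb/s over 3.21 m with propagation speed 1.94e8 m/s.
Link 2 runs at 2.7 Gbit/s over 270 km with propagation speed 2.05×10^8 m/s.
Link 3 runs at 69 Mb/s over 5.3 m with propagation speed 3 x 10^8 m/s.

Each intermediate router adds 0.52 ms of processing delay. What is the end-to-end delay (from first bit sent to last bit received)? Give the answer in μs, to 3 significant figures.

2420 μs

Transmission delays (L/R per hop): 0.235294, 1.48148, 57.971 μs; sum = 59.6878 μs.
Propagation delays (d/s per hop): 0.0165464, 1317.07, 0.0176667 μs; sum = 1317.11 μs.
Processing at 2 router(s): 2 × 0.52 ms = 1040 μs.
End-to-end = 2420 μs.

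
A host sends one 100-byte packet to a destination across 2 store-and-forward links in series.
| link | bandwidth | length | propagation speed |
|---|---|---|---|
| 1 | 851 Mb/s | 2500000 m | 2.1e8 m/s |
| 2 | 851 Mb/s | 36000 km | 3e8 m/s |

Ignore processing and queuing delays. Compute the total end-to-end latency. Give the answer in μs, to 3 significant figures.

L = 100 × 8 = 800 bits.
Transmission delay per hop = L/R = 800/851000000 = 0.940071 μs; 2 hops → 1.88014 μs.
Propagation delays (d/s per hop): 11904.8, 120000 μs; sum = 131905 μs.
End-to-end = 132000 μs.

132000 μs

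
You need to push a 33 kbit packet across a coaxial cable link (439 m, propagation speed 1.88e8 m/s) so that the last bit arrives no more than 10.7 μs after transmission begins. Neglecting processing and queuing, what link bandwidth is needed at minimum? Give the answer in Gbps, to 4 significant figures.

Propagation delay = 439 / 188000000 = 2.33511 μs.
Transmission budget = 10.7 − 2.33511 = 8.36489 μs.
R ≥ L / t_tx = 33000 bits / 8.36489e-06 s = 3.945 Gbps.

3.945 Gbps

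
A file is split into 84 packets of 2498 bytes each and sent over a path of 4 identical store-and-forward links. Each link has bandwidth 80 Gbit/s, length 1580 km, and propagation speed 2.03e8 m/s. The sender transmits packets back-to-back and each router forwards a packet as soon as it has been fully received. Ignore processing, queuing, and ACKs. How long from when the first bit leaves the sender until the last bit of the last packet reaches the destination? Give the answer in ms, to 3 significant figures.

31.2 ms

Per-hop transmission t_tx = L/R = 19984/80000000000 = 0.0002498 ms.
Per-hop propagation t_prop = 1580000/2.03e+08 = 7.78325 ms.
Pipeline fill: first packet needs 4·t_tx to clear all hops; remaining 83 packets each add one t_tx.
Total = (4+84-1)·t_tx + 4·t_prop = 87·0.0002498 + 4·7.78325 = 31.2 ms.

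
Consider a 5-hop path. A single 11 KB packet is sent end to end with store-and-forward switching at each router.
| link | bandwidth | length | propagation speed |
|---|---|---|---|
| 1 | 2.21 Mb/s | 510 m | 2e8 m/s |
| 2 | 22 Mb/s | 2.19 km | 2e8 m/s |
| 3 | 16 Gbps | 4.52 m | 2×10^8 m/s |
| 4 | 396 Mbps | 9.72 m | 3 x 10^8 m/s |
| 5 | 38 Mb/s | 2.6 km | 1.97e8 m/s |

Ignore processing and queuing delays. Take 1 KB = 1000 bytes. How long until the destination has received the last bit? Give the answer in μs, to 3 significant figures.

L = 88000 bits.
Transmission delays (L/R per hop): 39819, 4000, 5.5, 222.222, 2315.79 μs; sum = 46362.5 μs.
Propagation delays (d/s per hop): 2.55, 10.95, 0.0226, 0.0324, 13.198 μs; sum = 26.753 μs.
End-to-end = 46400 μs.

46400 μs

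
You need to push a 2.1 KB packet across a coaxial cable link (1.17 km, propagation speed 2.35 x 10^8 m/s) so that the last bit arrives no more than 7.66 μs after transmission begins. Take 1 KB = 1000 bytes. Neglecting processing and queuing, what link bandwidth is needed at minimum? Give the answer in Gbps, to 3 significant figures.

6.27 Gbps

L = 16800 bits.
Propagation delay = 1170 / 235000000 = 4.97872 μs.
Transmission budget = 7.66 − 4.97872 = 2.68128 μs.
R ≥ L / t_tx = 16800 bits / 2.68128e-06 s = 6.27 Gbps.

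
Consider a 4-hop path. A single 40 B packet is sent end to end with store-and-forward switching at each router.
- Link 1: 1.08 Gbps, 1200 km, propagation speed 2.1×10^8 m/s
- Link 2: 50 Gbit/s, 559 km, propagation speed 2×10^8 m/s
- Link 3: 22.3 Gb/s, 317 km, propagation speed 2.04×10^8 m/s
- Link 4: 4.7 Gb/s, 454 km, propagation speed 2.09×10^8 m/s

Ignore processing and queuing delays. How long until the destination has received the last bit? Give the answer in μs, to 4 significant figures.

12240 μs

L = 40 × 8 = 320 bits.
Transmission delays (L/R per hop): 0.296296, 0.0064, 0.0143498, 0.0680851 μs; sum = 0.385131 μs.
Propagation delays (d/s per hop): 5714.29, 2795, 1553.92, 2172.25 μs; sum = 12235.5 μs.
End-to-end = 12240 μs.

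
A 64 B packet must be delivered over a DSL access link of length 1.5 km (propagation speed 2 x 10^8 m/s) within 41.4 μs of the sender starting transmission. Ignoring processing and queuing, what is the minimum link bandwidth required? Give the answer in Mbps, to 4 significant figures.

15.10 Mbps

L = 512 bits.
Propagation delay = 1500 / 200000000 = 7.5 μs.
Transmission budget = 41.4 − 7.5 = 33.9 μs.
R ≥ L / t_tx = 512 bits / 3.39e-05 s = 15.10 Mbps.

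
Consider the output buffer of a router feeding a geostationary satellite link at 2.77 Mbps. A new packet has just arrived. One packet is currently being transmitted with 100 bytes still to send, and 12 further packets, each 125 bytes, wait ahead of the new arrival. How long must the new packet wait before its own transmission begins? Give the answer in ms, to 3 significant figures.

Each queued packet: L/R = 1000/2770000 = 0.361011 ms.
12 queued → 4.33213 ms.
Plus remaining 800 bits of current packet: 0.288809 ms.
Queuing delay = 4.62 ms.

4.62 ms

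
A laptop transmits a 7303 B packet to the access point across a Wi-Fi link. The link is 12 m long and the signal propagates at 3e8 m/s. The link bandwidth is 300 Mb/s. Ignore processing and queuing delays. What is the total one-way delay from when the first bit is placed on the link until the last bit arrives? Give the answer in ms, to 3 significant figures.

0.195 ms

L = 7303 × 8 = 58424 bits.
Transmission delay = L/R = 58424 / 300000000 = 0.194747 ms.
Propagation delay = d/s = 12 m / 300000000 m/s = 4e-05 ms.
Total = 0.195 ms.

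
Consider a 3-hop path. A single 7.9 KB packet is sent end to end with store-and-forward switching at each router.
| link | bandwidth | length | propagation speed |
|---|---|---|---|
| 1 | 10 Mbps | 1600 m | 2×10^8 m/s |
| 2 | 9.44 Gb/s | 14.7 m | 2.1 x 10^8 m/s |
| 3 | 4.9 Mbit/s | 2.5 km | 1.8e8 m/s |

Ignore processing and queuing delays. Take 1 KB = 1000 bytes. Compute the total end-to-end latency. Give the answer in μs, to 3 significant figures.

L = 63200 bits.
Transmission delays (L/R per hop): 6320, 6.69492, 12898 μs; sum = 19224.7 μs.
Propagation delays (d/s per hop): 8, 0.07, 13.8889 μs; sum = 21.9589 μs.
End-to-end = 19200 μs.

19200 μs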